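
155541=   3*51847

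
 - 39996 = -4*9999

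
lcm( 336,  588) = 2352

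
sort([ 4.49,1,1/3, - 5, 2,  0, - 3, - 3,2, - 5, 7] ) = [-5,-5,  -  3,-3,0,  1/3, 1, 2, 2 , 4.49,7] 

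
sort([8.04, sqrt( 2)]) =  [sqrt(2 ),8.04]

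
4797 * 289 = 1386333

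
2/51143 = 2/51143 =0.00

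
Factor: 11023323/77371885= 3^1*5^( - 1 ) * 23^ ( - 1)*672799^(  -  1)*3674441^1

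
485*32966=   15988510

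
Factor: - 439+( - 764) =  -3^1*401^1=- 1203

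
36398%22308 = 14090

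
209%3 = 2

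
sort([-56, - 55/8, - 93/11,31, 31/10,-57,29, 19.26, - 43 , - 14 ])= [  -  57, - 56,  -  43 , - 14, - 93/11, - 55/8, 31/10, 19.26,  29, 31]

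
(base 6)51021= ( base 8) 15065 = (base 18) 12cd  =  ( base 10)6709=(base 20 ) GF9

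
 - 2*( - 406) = 812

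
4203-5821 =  - 1618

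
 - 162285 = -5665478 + 5503193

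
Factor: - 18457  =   - 18457^1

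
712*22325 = 15895400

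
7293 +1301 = 8594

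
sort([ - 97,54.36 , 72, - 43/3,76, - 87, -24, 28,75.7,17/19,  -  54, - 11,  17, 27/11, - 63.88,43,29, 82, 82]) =[ - 97, - 87,- 63.88, - 54, - 24,  -  43/3,-11,17/19,27/11,17,28 , 29,43,54.36,  72,75.7,76, 82,82] 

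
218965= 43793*5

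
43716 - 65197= - 21481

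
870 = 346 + 524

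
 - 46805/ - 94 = 497 + 87/94 = 497.93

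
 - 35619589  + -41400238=  -  77019827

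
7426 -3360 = 4066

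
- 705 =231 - 936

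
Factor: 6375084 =2^2*3^1*347^1*1531^1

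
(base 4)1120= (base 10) 88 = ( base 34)2k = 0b1011000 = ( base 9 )107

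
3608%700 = 108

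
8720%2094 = 344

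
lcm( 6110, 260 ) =12220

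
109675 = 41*2675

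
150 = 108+42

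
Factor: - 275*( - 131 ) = 36025 = 5^2*11^1*131^1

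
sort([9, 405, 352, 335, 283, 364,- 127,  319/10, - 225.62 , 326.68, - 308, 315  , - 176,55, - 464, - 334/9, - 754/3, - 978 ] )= [ - 978, - 464,  -  308, - 754/3, - 225.62, - 176, - 127,-334/9,9,  319/10, 55,  283, 315, 326.68,335, 352,364, 405]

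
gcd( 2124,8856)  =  36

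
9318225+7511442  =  16829667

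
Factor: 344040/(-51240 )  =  -7^(-1)*47^1 = - 47/7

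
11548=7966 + 3582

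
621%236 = 149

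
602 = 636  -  34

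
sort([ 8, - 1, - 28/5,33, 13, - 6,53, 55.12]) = [-6, -28/5, - 1,8, 13, 33,53, 55.12 ]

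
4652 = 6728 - 2076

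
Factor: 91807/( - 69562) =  - 2^( - 1) * 34781^( - 1 )*91807^1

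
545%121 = 61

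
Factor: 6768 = 2^4*3^2*47^1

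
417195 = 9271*45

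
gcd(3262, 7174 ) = 2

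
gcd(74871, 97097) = 1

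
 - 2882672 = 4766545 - 7649217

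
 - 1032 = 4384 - 5416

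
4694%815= 619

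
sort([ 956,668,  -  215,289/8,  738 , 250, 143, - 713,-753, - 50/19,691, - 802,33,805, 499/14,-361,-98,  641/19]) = [ -802,  -  753,  -  713,  -  361, - 215, - 98, - 50/19, 33, 641/19, 499/14, 289/8, 143, 250, 668, 691, 738,  805, 956]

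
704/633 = 704/633 = 1.11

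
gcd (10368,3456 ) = 3456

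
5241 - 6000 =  - 759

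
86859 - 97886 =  - 11027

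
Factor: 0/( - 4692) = 0^1 = 0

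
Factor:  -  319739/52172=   -  2^(-2)* 7^1*13043^(-1) * 45677^1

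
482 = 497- 15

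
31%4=3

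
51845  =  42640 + 9205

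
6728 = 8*841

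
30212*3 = 90636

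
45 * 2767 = 124515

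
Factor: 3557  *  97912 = 2^3 * 3557^1*12239^1=348272984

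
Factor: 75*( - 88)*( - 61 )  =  2^3*3^1*5^2*11^1 * 61^1 = 402600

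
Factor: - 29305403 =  - 43^1*681521^1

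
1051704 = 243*4328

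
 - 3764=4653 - 8417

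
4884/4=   1221  =  1221.00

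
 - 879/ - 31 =28 + 11/31 = 28.35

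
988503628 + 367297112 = 1355800740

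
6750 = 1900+4850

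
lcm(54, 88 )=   2376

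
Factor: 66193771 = 7^1*9456253^1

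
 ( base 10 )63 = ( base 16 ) 3F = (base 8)77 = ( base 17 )3C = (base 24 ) 2F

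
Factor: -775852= -2^2*7^1*11^2*  229^1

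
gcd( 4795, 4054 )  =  1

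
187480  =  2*93740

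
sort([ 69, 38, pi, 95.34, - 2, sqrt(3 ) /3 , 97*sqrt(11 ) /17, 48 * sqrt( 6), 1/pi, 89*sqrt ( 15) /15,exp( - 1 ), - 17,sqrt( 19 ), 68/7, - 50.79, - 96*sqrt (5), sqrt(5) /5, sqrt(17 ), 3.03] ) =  [  -  96*sqrt(5), - 50.79, - 17, - 2, 1/pi , exp( - 1 ) , sqrt(5 ) /5,  sqrt(3 )/3, 3.03, pi, sqrt(17), sqrt( 19), 68/7, 97*sqrt( 11)/17,  89*sqrt( 15)/15 , 38, 69 , 95.34,48*sqrt( 6)]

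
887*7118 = 6313666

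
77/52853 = 77/52853 = 0.00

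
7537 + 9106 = 16643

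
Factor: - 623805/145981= - 3^1* 5^1*7^1*11^ ( - 1) * 13^1*23^( -1) * 457^1*577^( - 1 )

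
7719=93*83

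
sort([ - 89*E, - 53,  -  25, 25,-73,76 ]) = [ - 89*E , - 73, - 53 ,-25, 25, 76]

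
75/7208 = 75/7208 = 0.01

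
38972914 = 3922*9937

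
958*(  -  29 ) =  - 27782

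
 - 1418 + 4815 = 3397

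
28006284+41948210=69954494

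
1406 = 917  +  489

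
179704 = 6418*28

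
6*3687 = 22122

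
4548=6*758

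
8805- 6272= 2533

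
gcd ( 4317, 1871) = 1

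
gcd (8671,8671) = 8671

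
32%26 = 6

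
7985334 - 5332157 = 2653177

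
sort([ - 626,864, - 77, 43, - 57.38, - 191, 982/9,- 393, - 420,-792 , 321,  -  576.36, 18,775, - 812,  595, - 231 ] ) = [ - 812, - 792, - 626, - 576.36, - 420, - 393,-231,  -  191, - 77, - 57.38, 18, 43 , 982/9,321,595, 775, 864 ] 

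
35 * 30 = 1050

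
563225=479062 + 84163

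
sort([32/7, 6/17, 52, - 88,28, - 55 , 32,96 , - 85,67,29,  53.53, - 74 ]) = [ - 88, - 85, -74, - 55, 6/17, 32/7, 28,29,  32, 52, 53.53,  67, 96] 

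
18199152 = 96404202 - 78205050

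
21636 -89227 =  - 67591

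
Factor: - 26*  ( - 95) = 2470 = 2^1* 5^1 *13^1* 19^1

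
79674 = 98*813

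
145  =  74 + 71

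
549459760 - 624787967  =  - 75328207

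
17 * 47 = 799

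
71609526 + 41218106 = 112827632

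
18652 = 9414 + 9238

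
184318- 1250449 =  - 1066131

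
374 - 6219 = - 5845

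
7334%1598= 942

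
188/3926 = 94/1963 = 0.05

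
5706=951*6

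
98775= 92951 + 5824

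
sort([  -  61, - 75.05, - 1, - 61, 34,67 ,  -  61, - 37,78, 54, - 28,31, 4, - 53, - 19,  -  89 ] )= [ - 89, - 75.05, - 61, - 61,-61, - 53, - 37, - 28 , - 19 , - 1, 4, 31,34,54, 67, 78]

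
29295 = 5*5859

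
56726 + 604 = 57330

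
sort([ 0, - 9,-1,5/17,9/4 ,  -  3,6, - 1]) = [ - 9,-3,-1, - 1,0, 5/17,9/4, 6]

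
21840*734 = 16030560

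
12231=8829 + 3402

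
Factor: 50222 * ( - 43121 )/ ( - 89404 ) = 34929401/1442= 2^( -1) *7^( - 1)*13^1*103^( - 1 )* 107^1 * 25111^1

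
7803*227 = 1771281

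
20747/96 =216+11/96 = 216.11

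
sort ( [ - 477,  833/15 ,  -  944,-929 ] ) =[-944 , -929, - 477,833/15 ] 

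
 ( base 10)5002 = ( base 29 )5re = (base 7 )20404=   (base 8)11612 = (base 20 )CA2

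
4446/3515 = 1 + 49/185 = 1.26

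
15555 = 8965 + 6590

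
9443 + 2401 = 11844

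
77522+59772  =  137294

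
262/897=262/897 = 0.29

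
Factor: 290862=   2^1*3^2*11^1*13^1 * 113^1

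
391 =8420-8029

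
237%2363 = 237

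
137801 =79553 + 58248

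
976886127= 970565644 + 6320483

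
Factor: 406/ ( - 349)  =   - 2^1*7^1*29^1*349^ (-1) 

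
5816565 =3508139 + 2308426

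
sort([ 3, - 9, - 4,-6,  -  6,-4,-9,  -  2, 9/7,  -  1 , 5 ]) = [ - 9,- 9, - 6,  -  6,-4, - 4, - 2, - 1,9/7, 3,5 ]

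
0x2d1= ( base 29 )op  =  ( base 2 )1011010001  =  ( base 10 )721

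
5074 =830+4244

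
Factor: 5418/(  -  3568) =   -  2709/1784 = - 2^(-3)*3^2*7^1*43^1*223^( - 1)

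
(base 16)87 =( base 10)135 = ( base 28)4n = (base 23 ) 5K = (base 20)6f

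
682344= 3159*216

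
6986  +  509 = 7495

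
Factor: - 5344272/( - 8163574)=2^3*3^3 * 23^( - 1)*89^1*103^( - 1)*139^1*1723^( -1 ) = 2672136/4081787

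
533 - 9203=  - 8670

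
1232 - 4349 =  - 3117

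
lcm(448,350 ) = 11200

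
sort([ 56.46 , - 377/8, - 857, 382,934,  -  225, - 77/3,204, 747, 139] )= [-857, - 225, - 377/8, -77/3,56.46, 139,204,382, 747,934]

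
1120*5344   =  5985280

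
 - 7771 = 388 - 8159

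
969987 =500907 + 469080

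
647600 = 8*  80950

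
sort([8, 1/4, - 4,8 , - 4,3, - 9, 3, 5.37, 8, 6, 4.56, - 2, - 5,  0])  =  [ - 9, - 5, - 4,  -  4,- 2,0,  1/4,3,3,4.56,5.37, 6,8,  8, 8]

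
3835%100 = 35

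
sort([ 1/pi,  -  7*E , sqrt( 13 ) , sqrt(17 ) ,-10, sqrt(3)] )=[-7* E , - 10 , 1/pi,sqrt(3 ), sqrt( 13), sqrt(17 ) ] 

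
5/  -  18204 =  - 5/18204 =- 0.00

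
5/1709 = 5/1709 =0.00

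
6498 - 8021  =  - 1523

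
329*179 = 58891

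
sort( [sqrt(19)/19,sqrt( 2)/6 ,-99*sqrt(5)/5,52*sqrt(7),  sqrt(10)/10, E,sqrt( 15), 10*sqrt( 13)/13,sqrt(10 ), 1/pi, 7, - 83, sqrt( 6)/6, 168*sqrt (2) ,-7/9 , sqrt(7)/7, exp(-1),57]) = [-83 , - 99*sqrt (5 ) /5, - 7/9  ,  sqrt( 19) /19,  sqrt( 2)/6, sqrt ( 10)/10,1/pi,exp(-1),sqrt( 7)/7 , sqrt(6)/6,E,10*sqrt(13 )/13, sqrt(10), sqrt(15 ),7,57,  52  *sqrt(7) , 168 * sqrt(2) ] 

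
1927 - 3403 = -1476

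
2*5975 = 11950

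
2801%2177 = 624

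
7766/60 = 129 + 13/30 = 129.43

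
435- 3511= - 3076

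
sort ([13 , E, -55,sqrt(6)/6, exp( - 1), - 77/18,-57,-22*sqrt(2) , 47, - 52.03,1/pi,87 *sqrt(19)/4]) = [-57, - 55, - 52.03 , - 22*sqrt(2),-77/18,1/pi, exp( - 1),sqrt( 6)/6, E,13, 47,87*sqrt(19) /4]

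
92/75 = 92/75= 1.23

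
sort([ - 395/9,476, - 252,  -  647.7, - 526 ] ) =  [-647.7, - 526 , - 252, - 395/9, 476] 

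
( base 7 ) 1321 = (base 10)505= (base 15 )23A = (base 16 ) 1F9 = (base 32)FP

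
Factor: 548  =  2^2*137^1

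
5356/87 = 61+49/87= 61.56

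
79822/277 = 79822/277 = 288.17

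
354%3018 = 354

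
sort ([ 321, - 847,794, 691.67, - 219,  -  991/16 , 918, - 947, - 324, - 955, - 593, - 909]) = [-955,- 947,-909, - 847,-593, - 324,-219, - 991/16,321 , 691.67,794, 918] 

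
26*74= 1924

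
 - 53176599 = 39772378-92948977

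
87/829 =87/829 = 0.10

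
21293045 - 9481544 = 11811501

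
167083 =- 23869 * (-7)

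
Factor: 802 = 2^1*401^1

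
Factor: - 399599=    - 43^1* 9293^1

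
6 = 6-0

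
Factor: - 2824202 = -2^1 * 139^1*10159^1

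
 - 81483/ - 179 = 455+ 38/179 =455.21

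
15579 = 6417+9162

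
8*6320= 50560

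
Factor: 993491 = 19^1*52289^1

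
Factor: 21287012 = 2^2  *  5321753^1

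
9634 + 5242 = 14876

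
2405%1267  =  1138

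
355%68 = 15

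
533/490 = 1 + 43/490= 1.09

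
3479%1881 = 1598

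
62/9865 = 62/9865 = 0.01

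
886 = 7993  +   - 7107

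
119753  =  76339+43414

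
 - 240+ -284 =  - 524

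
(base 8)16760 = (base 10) 7664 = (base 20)J34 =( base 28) 9lk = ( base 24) D78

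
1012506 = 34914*29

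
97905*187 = 18308235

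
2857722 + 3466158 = 6323880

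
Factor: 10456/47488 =2^( - 4 )*7^ ( - 1) * 53^(-1) * 1307^1= 1307/5936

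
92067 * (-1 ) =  - 92067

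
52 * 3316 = 172432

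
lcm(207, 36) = 828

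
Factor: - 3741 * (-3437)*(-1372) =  - 17640924924=- 2^2*3^1 * 7^4*29^1*43^1 * 491^1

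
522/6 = 87 = 87.00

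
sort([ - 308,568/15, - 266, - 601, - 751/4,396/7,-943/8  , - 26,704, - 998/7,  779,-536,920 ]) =[ - 601, - 536, - 308 ,-266,  -  751/4, - 998/7, - 943/8, - 26, 568/15,396/7,704,  779,920 ]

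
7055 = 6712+343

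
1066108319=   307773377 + 758334942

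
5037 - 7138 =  - 2101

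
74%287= 74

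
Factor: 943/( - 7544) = -2^( - 3) = -1/8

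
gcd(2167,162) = 1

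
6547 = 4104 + 2443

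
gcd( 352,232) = 8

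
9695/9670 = 1+5/1934 = 1.00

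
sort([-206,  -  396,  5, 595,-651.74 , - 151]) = [  -  651.74,  -  396, - 206, - 151,  5,  595 ] 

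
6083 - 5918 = 165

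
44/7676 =11/1919 = 0.01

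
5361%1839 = 1683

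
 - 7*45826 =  - 320782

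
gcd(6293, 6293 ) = 6293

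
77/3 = 77/3=   25.67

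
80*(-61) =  - 4880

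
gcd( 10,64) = 2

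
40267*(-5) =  - 201335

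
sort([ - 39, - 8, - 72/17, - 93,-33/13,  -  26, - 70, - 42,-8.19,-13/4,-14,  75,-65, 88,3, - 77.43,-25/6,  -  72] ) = [ - 93, - 77.43, - 72 ,-70, - 65, - 42,  -  39, -26, - 14,-8.19, - 8, - 72/17, - 25/6 , - 13/4, - 33/13,3,  75,88 ]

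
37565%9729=8378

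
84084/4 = 21021 = 21021.00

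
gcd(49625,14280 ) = 5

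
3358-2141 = 1217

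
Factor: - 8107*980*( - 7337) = 2^2 *5^1*7^2* 11^3*23^1*29^1*67^1 = 58291437820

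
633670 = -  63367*( - 10)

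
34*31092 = 1057128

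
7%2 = 1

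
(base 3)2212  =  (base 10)77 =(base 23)38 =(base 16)4D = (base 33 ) 2b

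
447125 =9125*49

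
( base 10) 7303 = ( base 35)5xn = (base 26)AKN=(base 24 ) cg7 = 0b1110010000111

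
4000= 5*800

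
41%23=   18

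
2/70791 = 2/70791 = 0.00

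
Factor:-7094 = - 2^1 * 3547^1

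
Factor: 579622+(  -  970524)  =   - 2^1*241^1*811^1 = - 390902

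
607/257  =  607/257 = 2.36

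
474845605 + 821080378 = 1295925983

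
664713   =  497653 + 167060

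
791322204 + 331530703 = 1122852907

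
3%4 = 3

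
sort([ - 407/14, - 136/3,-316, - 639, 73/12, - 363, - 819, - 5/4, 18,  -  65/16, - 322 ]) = [  -  819, - 639, - 363,-322,  -  316, - 136/3,-407/14,-65/16,-5/4, 73/12,18]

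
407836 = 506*806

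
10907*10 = 109070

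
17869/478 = 37 + 183/478= 37.38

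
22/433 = 22/433 = 0.05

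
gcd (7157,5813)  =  1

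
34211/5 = 34211/5 = 6842.20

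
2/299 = 2/299 = 0.01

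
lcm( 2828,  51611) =206444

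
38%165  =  38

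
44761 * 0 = 0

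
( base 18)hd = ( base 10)319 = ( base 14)18b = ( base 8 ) 477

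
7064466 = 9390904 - 2326438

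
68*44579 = 3031372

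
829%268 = 25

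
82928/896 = 5183/56 = 92.55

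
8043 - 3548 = 4495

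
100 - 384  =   - 284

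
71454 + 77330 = 148784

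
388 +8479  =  8867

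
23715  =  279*85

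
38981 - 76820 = - 37839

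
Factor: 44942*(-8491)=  - 2^1*7^1*23^1*977^1*1213^1   =  -381602522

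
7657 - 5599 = 2058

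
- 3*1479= - 4437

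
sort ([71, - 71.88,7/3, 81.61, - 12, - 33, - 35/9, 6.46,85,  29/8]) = [ - 71.88, - 33, - 12, - 35/9 , 7/3, 29/8,6.46, 71,81.61,85]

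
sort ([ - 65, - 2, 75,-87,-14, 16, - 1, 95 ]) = [ -87 ,  -  65,- 14,-2, - 1,16, 75,95 ] 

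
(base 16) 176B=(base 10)5995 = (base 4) 1131223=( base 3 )22020001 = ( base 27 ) 861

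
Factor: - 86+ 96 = 2^1*5^1 = 10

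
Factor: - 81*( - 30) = 2^1*3^5*5^1 = 2430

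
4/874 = 2/437 = 0.00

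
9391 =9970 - 579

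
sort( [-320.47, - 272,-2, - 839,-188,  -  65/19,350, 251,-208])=[ - 839, -320.47,-272,-208,-188,-65/19,-2,  251, 350 ]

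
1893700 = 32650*58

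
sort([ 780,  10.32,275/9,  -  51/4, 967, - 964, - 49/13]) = [ -964, - 51/4,-49/13,10.32, 275/9,780 , 967 ]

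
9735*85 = 827475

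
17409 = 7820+9589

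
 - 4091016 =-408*10027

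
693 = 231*3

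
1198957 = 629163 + 569794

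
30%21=9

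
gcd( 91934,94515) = 1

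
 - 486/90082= - 1 + 44798/45041=-0.01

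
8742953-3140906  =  5602047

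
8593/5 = 8593/5 = 1718.60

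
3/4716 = 1/1572  =  0.00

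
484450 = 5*96890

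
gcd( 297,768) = 3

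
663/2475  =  221/825 = 0.27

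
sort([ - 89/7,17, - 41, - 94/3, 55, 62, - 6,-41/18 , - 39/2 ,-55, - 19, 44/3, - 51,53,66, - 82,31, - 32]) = [ - 82, - 55, - 51,-41 , - 32,-94/3, - 39/2,- 19, - 89/7, - 6, - 41/18 , 44/3,  17,31,53,55, 62,66]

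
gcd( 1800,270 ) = 90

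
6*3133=18798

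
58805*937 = 55100285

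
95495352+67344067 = 162839419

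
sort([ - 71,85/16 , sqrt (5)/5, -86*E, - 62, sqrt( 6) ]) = [ - 86*E, - 71, - 62, sqrt(5 ) /5, sqrt( 6),85/16 ]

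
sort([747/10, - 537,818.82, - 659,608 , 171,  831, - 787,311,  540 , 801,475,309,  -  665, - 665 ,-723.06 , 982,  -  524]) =[ - 787, - 723.06, - 665,  -  665,  -  659,  -  537, -524,747/10,171,  309, 311,475, 540,608,801,  818.82, 831,982]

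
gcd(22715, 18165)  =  35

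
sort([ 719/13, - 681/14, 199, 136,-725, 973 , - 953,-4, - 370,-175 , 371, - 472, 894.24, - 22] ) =[ - 953,  -  725,-472, - 370 , - 175, - 681/14, - 22, - 4, 719/13, 136,199, 371,894.24,  973] 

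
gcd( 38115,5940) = 495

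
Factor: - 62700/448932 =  - 25/179 = - 5^2*179^( - 1)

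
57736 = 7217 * 8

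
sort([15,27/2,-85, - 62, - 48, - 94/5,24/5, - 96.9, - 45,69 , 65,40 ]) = [-96.9, - 85,- 62,-48, - 45,-94/5,24/5,27/2,15, 40 , 65 , 69] 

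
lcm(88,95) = 8360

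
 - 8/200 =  - 1  +  24/25 = -0.04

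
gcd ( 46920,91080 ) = 2760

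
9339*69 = 644391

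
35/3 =35/3 = 11.67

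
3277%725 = 377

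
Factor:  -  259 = - 7^1*37^1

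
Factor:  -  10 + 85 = 75  =  3^1*5^2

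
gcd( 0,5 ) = 5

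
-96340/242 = - 399 + 109/121 = - 398.10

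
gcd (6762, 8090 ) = 2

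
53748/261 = 205  +  27/29=205.93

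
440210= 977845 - 537635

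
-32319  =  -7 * 4617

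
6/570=1/95 = 0.01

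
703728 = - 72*( - 9774) 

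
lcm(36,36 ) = 36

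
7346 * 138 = 1013748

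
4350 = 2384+1966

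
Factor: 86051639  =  86051639^1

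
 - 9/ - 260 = 9/260 = 0.03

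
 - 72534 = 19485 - 92019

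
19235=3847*5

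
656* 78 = 51168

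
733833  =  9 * 81537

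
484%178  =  128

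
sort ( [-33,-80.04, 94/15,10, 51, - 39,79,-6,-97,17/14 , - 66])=[ - 97, - 80.04 ,-66, - 39,-33, - 6,17/14, 94/15,10,51,  79]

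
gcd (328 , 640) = 8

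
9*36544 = 328896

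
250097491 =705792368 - 455694877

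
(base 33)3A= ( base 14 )7B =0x6D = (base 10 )109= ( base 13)85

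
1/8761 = 1/8761 = 0.00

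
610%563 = 47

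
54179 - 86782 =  - 32603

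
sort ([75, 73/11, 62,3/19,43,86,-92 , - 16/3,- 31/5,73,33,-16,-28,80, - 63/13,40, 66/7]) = [ - 92 ,-28, - 16,-31/5, - 16/3, - 63/13,3/19,73/11,66/7 , 33, 40, 43,62 , 73,75,80, 86] 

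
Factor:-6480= - 2^4*3^4*5^1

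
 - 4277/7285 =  - 1 + 64/155 = -0.59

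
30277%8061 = 6094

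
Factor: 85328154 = 2^1*3^4* 526717^1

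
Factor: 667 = 23^1*29^1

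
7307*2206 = 16119242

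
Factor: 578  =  2^1*17^2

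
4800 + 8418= 13218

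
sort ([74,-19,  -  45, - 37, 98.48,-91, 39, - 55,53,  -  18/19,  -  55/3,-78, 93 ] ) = [  -  91, - 78, - 55,- 45, - 37,-19, - 55/3, - 18/19 , 39,53, 74, 93, 98.48 ]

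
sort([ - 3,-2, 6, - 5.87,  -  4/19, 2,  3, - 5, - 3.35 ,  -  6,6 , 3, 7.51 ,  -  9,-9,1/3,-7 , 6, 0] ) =[ - 9, - 9  , -7, - 6,  -  5.87,-5, - 3.35, - 3, - 2, - 4/19, 0, 1/3, 2, 3, 3, 6, 6 , 6 , 7.51 ]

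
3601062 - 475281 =3125781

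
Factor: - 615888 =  - 2^4*3^2*7^1*13^1*47^1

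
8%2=0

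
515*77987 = 40163305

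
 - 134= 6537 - 6671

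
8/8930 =4/4465 = 0.00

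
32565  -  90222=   -  57657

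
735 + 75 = 810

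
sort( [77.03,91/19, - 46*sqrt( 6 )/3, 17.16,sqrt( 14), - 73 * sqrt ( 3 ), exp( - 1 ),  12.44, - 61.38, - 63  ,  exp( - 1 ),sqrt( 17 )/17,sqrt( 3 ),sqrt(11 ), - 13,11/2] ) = [- 73*sqrt( 3 ),- 63, - 61.38, - 46 * sqrt( 6)/3, - 13,sqrt( 17 )/17,exp ( - 1),exp( - 1 ),sqrt(3 ),  sqrt( 11 ) , sqrt( 14),91/19 , 11/2,12.44, 17.16,77.03 ]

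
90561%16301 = 9056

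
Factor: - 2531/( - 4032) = 2^( - 6 )*3^ (- 2 )*7^( - 1 )*2531^1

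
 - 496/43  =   - 496/43=- 11.53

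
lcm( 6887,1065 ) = 103305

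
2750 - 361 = 2389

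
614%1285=614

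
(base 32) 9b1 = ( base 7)36620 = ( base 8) 22541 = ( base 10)9569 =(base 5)301234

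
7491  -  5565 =1926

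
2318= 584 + 1734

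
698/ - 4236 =  -  349/2118 = -  0.16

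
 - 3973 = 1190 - 5163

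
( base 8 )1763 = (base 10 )1011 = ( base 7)2643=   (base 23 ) 1KM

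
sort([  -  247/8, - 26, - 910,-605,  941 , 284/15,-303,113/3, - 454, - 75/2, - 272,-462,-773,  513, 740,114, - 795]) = [-910,-795, - 773, - 605, - 462, - 454, - 303, - 272,-75/2, - 247/8 , -26,284/15, 113/3, 114, 513,740, 941 ] 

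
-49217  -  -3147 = -46070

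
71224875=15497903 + 55726972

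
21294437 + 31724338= 53018775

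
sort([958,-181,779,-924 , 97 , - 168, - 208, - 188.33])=[-924, - 208, - 188.33,-181,-168 , 97,779 , 958 ] 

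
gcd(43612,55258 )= 2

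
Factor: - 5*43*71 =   -  5^1*43^1*71^1 = - 15265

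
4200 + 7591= 11791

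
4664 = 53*88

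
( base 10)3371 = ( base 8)6453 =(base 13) 16c4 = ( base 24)5KB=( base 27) 4gn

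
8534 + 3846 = 12380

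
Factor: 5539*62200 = 344525800 = 2^3 * 5^2*29^1*191^1*311^1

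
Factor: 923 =13^1*71^1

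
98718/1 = 98718  =  98718.00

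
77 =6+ 71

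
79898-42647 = 37251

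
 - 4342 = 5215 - 9557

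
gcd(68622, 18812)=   2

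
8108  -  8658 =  - 550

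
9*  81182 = 730638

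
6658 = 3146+3512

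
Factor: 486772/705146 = 506/733 = 2^1 * 11^1*23^1*733^ (- 1)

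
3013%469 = 199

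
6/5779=6/5779 = 0.00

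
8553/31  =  275 + 28/31=275.90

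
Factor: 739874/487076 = 799/526= 2^(-1)*17^1 * 47^1* 263^( - 1 )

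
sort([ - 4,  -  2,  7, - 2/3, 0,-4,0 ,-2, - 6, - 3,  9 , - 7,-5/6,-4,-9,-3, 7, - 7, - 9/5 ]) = [ - 9, - 7, - 7, - 6,  -  4,  -  4, - 4, - 3 , - 3,-2,  -  2, - 9/5,-5/6, - 2/3, 0,0, 7, 7, 9 ] 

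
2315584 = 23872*97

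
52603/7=52603/7  =  7514.71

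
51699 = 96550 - 44851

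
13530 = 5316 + 8214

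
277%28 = 25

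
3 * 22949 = 68847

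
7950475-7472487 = 477988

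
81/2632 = 81/2632 = 0.03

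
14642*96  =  1405632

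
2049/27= 75 + 8/9 = 75.89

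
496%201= 94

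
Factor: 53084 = 2^2*23^1 * 577^1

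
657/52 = 657/52 =12.63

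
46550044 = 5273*8828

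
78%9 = 6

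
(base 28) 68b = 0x134b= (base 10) 4939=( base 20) C6J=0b1001101001011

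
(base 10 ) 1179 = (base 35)xo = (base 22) 29d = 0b10010011011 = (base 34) 10n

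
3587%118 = 47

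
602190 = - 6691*( - 90 ) 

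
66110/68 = 972 + 7/34 = 972.21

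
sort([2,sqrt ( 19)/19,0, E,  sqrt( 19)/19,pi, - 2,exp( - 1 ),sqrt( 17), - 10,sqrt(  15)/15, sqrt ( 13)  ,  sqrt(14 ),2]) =[-10, - 2,0,sqrt( 19 ) /19,sqrt(19) /19,sqrt (15)/15,  exp( - 1), 2,  2,E,pi, sqrt( 13), sqrt ( 14),sqrt(17)]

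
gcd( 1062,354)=354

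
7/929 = 7/929 = 0.01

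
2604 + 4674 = 7278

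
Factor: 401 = 401^1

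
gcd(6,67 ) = 1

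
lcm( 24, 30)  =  120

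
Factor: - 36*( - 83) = 2^2*3^2*83^1 =2988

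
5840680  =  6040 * 967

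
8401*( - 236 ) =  - 1982636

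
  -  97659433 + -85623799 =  - 183283232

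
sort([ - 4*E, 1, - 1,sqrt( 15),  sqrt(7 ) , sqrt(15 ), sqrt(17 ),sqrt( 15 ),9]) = [  -  4*E,  -  1,1, sqrt( 7 ),sqrt( 15 ), sqrt( 15 ),  sqrt(15),sqrt(17),9]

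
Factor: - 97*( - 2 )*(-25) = -4850  =  - 2^1*5^2*97^1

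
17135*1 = 17135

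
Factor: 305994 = 2^1*3^1*13^1*3923^1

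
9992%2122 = 1504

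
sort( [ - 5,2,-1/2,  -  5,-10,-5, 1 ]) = [ - 10, - 5,-5,-5 ,  -  1/2, 1, 2] 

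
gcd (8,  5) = 1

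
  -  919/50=-919/50 = -18.38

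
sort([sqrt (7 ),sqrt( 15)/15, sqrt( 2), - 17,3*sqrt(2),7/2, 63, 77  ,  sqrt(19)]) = [- 17,sqrt(15 ) /15,sqrt(2), sqrt( 7 ), 7/2, 3*sqrt( 2),sqrt(19), 63, 77 ]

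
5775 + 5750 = 11525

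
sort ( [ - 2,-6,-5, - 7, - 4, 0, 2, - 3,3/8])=[ - 7, - 6, - 5,-4, - 3, - 2, 0, 3/8, 2 ]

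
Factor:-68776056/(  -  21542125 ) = 2^3 * 3^2*5^ ( - 3)*11^( -1)* 15667^ ( - 1)* 955223^1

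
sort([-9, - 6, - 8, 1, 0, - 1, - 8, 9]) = [  -  9, - 8, - 8, - 6, - 1,0,1,9] 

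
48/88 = 6/11 = 0.55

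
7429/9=825 + 4/9 = 825.44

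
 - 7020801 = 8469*( - 829)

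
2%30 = 2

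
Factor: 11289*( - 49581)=  -  559719909 = - 3^3 * 7^1*53^1*71^1*787^1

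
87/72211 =87/72211 = 0.00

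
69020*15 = 1035300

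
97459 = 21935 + 75524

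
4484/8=560  +  1/2 = 560.50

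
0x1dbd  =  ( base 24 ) d55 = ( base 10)7613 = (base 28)9JP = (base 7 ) 31124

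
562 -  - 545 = 1107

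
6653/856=7 + 661/856 = 7.77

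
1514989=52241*29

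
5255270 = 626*8395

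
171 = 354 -183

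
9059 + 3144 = 12203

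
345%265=80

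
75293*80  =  6023440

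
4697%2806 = 1891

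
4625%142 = 81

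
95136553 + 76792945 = 171929498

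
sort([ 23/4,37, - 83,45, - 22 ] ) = [-83,- 22, 23/4,37 , 45]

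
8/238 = 4/119=0.03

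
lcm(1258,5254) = 89318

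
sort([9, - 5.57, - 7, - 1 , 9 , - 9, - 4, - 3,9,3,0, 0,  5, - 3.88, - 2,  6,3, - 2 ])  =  [ - 9, -7, - 5.57 , - 4, - 3.88, - 3 ,-2,  -  2, - 1,0, 0,  3, 3,5, 6 , 9, 9,9]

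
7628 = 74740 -67112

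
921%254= 159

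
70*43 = 3010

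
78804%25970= 894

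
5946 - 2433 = 3513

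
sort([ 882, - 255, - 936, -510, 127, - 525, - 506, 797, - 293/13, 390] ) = [  -  936, - 525,-510,-506, - 255,  -  293/13, 127, 390, 797, 882]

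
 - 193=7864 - 8057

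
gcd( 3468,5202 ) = 1734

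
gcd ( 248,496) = 248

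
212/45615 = 212/45615 = 0.00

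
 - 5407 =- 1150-4257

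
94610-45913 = 48697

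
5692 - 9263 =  - 3571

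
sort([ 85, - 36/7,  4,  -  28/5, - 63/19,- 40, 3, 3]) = [-40, - 28/5, - 36/7,-63/19, 3,  3 , 4, 85]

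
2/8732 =1/4366 = 0.00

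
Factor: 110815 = 5^1 *37^1 * 599^1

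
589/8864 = 589/8864  =  0.07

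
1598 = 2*799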